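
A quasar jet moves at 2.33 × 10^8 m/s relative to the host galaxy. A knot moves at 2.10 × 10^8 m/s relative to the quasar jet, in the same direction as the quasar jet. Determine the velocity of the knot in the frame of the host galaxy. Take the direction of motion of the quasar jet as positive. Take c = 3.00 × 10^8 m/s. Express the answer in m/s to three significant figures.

2.87 × 10^8 m/s

In units of c (dividing by 3.00 × 10^8 m/s): v = 0.777, u' = 0.700.
u = (u' + v)/(1 + u'v/c²):
u = (0.700 + 0.777) / (1 + 0.700·0.777) = 1.4767/1.5437 = 0.9566
Converting back: u = 0.9566 × 3.00 × 10^8 m/s.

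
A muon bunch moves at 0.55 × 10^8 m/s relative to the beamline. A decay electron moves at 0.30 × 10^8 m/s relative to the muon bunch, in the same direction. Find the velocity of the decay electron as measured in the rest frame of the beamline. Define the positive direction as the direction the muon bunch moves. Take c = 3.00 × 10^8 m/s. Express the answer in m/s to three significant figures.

8.35 × 10^7 m/s

In units of c (dividing by 3.00 × 10^8 m/s): v = 0.183, u' = 0.100.
u = (u' + v)/(1 + u'v/c²):
u = (0.100 + 0.183) / (1 + 0.100·0.183) = 0.2833/1.0183 = 0.2782
Converting back: u = 0.2782 × 3.00 × 10^8 m/s.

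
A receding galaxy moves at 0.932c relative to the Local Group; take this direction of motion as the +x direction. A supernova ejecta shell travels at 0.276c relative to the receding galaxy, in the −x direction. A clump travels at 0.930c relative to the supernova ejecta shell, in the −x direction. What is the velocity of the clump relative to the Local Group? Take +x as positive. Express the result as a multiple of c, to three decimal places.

-0.262c

Apply u = (u' + v)/(1 + u'v/c²) successively, working outward toward the Local Group.
Start: velocity of the receding galaxy relative to the Local Group = 0.9320c.
Compose with the supernova ejecta shell (u' = -0.276 in the receding galaxy frame): u_1 = (-0.276 + 0.932) / (1 + (-0.276)·0.932) = 0.6560/0.7428 = 0.8832.
Compose with the clump (u' = -0.930 in the supernova ejecta shell frame): u_2 = (-0.930 + 0.883) / (1 + (-0.930)·0.883) = -0.0468/0.1786 = -0.2621.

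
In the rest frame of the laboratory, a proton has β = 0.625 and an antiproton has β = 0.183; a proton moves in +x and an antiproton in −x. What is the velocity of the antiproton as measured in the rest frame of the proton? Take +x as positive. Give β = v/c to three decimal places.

β = -0.725

β_A = 0.625, β_B = -0.183.
Transform to A's frame with the inverse velocity-addition law: u' = (u − v)/(1 − uv/c²), taking u = β_B and v = β_A.
u' = (-0.183 − 0.625) / (1 − (0.625)(-0.183)) = -0.8080/1.1144 = -0.7251.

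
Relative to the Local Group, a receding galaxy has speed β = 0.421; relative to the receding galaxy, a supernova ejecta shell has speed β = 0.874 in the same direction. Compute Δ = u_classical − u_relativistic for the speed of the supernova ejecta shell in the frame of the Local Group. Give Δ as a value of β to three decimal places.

Δ = 0.348

Galilean: u_cl = 0.874 + 0.421 = 1.2950.
Relativistic: u_rel = (0.874 + 0.421) / (1 + 0.874·0.421) = 1.2950/1.3680 = 0.9467.
Δ = 1.2950 − 0.9467 = 0.3483.
(The classical prediction exceeds c; the relativistic result does not.)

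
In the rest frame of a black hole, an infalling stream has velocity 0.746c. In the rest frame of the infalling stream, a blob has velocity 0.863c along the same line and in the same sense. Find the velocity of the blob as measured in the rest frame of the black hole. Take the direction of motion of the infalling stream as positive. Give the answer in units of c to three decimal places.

0.979c

With v = 0.746 and u' = 0.863 (in units of c),
u = (u' + v)/(1 + u'v/c²):
u = (0.863 + 0.746) / (1 + 0.863·0.746) = 1.6090/1.6438 = 0.9788
(Galilean addition would give +1.609c, exceeding c.)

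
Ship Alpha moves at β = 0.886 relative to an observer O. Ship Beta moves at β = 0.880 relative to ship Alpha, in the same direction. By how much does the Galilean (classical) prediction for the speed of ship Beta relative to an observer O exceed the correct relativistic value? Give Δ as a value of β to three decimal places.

Δ = 0.774

Galilean: u_cl = 0.880 + 0.886 = 1.7660.
Relativistic: u_rel = (0.880 + 0.886) / (1 + 0.880·0.886) = 1.7660/1.7797 = 0.9923.
Δ = 1.7660 − 0.9923 = 0.7737.
(The classical prediction exceeds c; the relativistic result does not.)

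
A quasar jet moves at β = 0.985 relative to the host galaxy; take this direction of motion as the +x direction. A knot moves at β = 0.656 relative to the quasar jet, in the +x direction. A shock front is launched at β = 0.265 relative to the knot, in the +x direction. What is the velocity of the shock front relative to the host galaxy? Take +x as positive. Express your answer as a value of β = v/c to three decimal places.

Apply u = (u' + v)/(1 + u'v/c²) successively, working outward toward the host galaxy.
Start: velocity of the quasar jet relative to the host galaxy = 0.9850c.
Compose with the knot (u' = 0.656 in the quasar jet frame): u_1 = (0.656 + 0.985) / (1 + 0.656·0.985) = 1.6410/1.6462 = 0.9969.
Compose with the shock front (u' = 0.265 in the knot frame): u_2 = (0.265 + 0.997) / (1 + 0.265·0.997) = 1.2619/1.2642 = 0.9982.

β = 0.998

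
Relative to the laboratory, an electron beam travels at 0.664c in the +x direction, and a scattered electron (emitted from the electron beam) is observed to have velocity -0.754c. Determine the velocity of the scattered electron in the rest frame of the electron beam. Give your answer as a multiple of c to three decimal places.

Invert the composition law: u' = (u − v)/(1 − uv/c²).
u' = (-0.754 − 0.664) / (1 − (-0.754)(0.664)) = -1.4180/1.5007 = -0.9449.

-0.945c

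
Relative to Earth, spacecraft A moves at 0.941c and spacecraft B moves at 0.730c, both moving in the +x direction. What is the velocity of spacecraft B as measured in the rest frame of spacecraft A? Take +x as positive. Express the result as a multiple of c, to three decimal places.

β_A = 0.941, β_B = 0.730.
Transform to A's frame with the inverse velocity-addition law: u' = (u − v)/(1 − uv/c²), taking u = β_B and v = β_A.
u' = (0.730 − 0.941) / (1 − (0.941)(0.730)) = -0.2110/0.3131 = -0.6740.

-0.674c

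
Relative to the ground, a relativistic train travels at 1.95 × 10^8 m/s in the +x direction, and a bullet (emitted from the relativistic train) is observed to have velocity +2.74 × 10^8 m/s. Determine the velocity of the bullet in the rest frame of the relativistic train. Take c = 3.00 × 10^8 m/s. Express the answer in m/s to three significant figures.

+1.94 × 10^8 m/s

v = 0.650c, u = 0.913c.
Invert the composition law: u' = (u − v)/(1 − uv/c²).
u' = (0.913 − 0.650) / (1 − (0.913)(0.650)) = 0.2633/0.4063 = 0.6481.
u' = 0.6481 × 3.00 × 10^8 m/s.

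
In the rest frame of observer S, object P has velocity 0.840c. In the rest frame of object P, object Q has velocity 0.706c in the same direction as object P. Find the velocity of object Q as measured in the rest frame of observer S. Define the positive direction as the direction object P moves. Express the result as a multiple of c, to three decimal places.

0.970c

With v = 0.840 and u' = 0.706 (in units of c),
u = (u' + v)/(1 + u'v/c²):
u = (0.706 + 0.840) / (1 + 0.706·0.840) = 1.5460/1.5930 = 0.9705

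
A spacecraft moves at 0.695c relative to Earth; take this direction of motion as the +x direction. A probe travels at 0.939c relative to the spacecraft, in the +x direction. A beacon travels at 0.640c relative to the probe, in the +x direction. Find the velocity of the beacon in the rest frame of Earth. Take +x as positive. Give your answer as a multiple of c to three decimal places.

Apply u = (u' + v)/(1 + u'v/c²) successively, working outward toward Earth.
Start: velocity of the spacecraft relative to Earth = 0.6950c.
Compose with the probe (u' = 0.939 in the spacecraft frame): u_1 = (0.939 + 0.695) / (1 + 0.939·0.695) = 1.6340/1.6526 = 0.9887.
Compose with the beacon (u' = 0.640 in the probe frame): u_2 = (0.640 + 0.989) / (1 + 0.640·0.989) = 1.6287/1.6328 = 0.9975.

0.998c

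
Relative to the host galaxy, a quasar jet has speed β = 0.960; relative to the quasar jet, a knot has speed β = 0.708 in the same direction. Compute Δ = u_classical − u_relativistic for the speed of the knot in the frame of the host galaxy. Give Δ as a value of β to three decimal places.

Galilean: u_cl = 0.708 + 0.960 = 1.6680.
Relativistic: u_rel = (0.708 + 0.960) / (1 + 0.708·0.960) = 1.6680/1.6797 = 0.9930.
Δ = 1.6680 − 0.9930 = 0.6750.
(The classical prediction exceeds c; the relativistic result does not.)

Δ = 0.675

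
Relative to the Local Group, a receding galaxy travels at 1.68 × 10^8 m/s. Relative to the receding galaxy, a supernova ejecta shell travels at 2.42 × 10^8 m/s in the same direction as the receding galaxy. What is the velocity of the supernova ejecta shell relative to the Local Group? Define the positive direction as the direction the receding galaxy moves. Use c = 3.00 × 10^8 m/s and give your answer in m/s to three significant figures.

2.82 × 10^8 m/s

In units of c (dividing by 3.00 × 10^8 m/s): v = 0.560, u' = 0.807.
u = (u' + v)/(1 + u'v/c²):
u = (0.807 + 0.560) / (1 + 0.807·0.560) = 1.3667/1.4517 = 0.9414
Converting back: u = 0.9414 × 3.00 × 10^8 m/s.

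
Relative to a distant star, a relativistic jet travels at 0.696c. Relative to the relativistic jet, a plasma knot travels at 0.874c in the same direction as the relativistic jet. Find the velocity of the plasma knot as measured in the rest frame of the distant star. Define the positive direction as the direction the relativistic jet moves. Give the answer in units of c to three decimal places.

With v = 0.696 and u' = 0.874 (in units of c),
u = (u' + v)/(1 + u'v/c²):
u = (0.874 + 0.696) / (1 + 0.874·0.696) = 1.5700/1.6083 = 0.9762
(Galilean addition would give +1.570c, exceeding c.)

0.976c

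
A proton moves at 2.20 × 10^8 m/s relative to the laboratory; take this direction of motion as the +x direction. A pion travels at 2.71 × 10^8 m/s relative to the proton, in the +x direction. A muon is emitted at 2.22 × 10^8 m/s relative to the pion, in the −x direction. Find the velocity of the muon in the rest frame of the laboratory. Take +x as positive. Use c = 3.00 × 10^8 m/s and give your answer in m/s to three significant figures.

Apply u = (u' + v)/(1 + u'v/c²) successively, working outward toward the laboratory.
(Dividing each given speed by c = 3.00 × 10^8 m/s to work in units of c.)
Start: velocity of the proton relative to the laboratory = 0.7333c.
Compose with the pion (u' = 0.903 in the proton frame): u_1 = (0.903 + 0.733) / (1 + 0.903·0.733) = 1.6367/1.6624 = 0.9845.
Compose with the muon (u' = -0.740 in the pion frame): u_2 = (-0.740 + 0.984) / (1 + (-0.740)·0.984) = 0.2445/0.2715 = 0.9006.
So u = 0.9006 × 3.00 × 10^8 m/s.

+2.70 × 10^8 m/s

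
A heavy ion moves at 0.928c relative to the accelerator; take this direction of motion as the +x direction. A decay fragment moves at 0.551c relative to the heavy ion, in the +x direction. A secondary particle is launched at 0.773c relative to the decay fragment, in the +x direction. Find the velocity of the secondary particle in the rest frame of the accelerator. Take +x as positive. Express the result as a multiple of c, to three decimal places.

Apply u = (u' + v)/(1 + u'v/c²) successively, working outward toward the accelerator.
Start: velocity of the heavy ion relative to the accelerator = 0.9280c.
Compose with the decay fragment (u' = 0.551 in the heavy ion frame): u_1 = (0.551 + 0.928) / (1 + 0.551·0.928) = 1.4790/1.5113 = 0.9786.
Compose with the secondary particle (u' = 0.773 in the decay fragment frame): u_2 = (0.773 + 0.979) / (1 + 0.773·0.979) = 1.7516/1.7565 = 0.9972.

0.997c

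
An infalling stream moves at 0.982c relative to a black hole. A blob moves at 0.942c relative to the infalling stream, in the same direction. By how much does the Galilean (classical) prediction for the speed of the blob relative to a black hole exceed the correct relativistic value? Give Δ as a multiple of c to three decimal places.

Δ = 0.925c

Galilean: u_cl = 0.942 + 0.982 = 1.9240.
Relativistic: u_rel = (0.942 + 0.982) / (1 + 0.942·0.982) = 1.9240/1.9250 = 0.9995.
Δ = 1.9240 − 0.9995 = 0.9245.
(The classical prediction exceeds c; the relativistic result does not.)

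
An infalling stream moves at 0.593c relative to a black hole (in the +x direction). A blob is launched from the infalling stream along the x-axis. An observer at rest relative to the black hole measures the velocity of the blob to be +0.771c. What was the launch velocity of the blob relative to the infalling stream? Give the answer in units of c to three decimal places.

Invert the composition law: u' = (u − v)/(1 − uv/c²).
u' = (0.771 − 0.593) / (1 − (0.771)(0.593)) = 0.1780/0.5428 = 0.3279.

+0.328c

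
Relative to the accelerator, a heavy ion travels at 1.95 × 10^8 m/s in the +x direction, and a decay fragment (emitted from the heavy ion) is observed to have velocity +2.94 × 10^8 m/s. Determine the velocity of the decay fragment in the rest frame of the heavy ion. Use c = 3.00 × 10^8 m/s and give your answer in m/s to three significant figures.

+2.73 × 10^8 m/s

v = 0.650c, u = 0.980c.
Invert the composition law: u' = (u − v)/(1 − uv/c²).
u' = (0.980 − 0.650) / (1 − (0.980)(0.650)) = 0.3300/0.3630 = 0.9091.
u' = 0.9091 × 3.00 × 10^8 m/s.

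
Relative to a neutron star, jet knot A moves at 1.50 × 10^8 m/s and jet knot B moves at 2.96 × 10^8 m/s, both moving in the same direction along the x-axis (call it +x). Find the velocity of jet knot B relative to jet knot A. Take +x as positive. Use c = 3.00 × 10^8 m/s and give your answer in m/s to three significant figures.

+2.88 × 10^8 m/s

β_A = 0.500, β_B = 0.987 (dividing each by c = 3.00 × 10^8 m/s).
Transform to A's frame with the inverse velocity-addition law: u' = (u − v)/(1 − uv/c²), taking u = β_B and v = β_A.
u' = (0.987 − 0.500) / (1 − (0.500)(0.987)) = 0.4867/0.5067 = 0.9605.
u' = 0.9605 × 3.00 × 10^8 m/s.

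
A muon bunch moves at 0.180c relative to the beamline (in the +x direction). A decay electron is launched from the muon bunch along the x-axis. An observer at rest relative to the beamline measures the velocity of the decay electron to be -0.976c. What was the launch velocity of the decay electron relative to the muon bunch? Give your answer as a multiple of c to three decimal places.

-0.983c

Invert the composition law: u' = (u − v)/(1 − uv/c²).
u' = (-0.976 − 0.180) / (1 − (-0.976)(0.180)) = -1.1560/1.1757 = -0.9833.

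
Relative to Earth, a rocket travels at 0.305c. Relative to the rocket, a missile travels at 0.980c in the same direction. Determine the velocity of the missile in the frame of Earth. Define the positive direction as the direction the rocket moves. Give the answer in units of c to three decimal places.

0.989c

With v = 0.305 and u' = 0.980 (in units of c),
u = (u' + v)/(1 + u'v/c²):
u = (0.980 + 0.305) / (1 + 0.980·0.305) = 1.2850/1.2989 = 0.9893
(Galilean addition would give +1.285c, exceeding c.)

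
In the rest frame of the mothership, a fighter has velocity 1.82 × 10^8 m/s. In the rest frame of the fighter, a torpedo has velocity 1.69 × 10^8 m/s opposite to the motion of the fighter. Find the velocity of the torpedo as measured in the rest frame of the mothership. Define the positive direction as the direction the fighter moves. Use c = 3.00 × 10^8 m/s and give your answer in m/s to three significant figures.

In units of c (dividing by 3.00 × 10^8 m/s): v = 0.607, u' = -0.563.
u = (u' + v)/(1 + u'v/c²):
u = (-0.563 + 0.607) / (1 + (-0.563)·0.607) = 0.0433/0.6582 = 0.0658
Converting back: u = 0.0658 × 3.00 × 10^8 m/s.

+1.97 × 10^7 m/s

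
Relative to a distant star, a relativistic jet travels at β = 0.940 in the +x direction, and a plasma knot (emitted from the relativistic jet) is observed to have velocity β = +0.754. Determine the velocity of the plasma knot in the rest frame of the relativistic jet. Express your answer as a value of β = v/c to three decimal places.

β = -0.639

Invert the composition law: u' = (u − v)/(1 − uv/c²).
u' = (0.754 − 0.940) / (1 − (0.754)(0.940)) = -0.1860/0.2912 = -0.6386.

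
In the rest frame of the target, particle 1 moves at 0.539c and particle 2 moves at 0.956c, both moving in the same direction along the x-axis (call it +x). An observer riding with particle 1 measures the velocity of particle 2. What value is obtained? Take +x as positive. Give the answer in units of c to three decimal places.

β_A = 0.539, β_B = 0.956.
Transform to A's frame with the inverse velocity-addition law: u' = (u − v)/(1 − uv/c²), taking u = β_B and v = β_A.
u' = (0.956 − 0.539) / (1 − (0.539)(0.956)) = 0.4170/0.4847 = 0.8603.

+0.860c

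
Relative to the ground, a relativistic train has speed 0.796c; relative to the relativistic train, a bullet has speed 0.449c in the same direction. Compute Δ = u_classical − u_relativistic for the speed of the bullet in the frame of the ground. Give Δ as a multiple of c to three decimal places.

Galilean: u_cl = 0.449 + 0.796 = 1.2450.
Relativistic: u_rel = (0.449 + 0.796) / (1 + 0.449·0.796) = 1.2450/1.3574 = 0.9172.
Δ = 1.2450 − 0.9172 = 0.3278.
(The classical prediction exceeds c; the relativistic result does not.)

Δ = 0.328c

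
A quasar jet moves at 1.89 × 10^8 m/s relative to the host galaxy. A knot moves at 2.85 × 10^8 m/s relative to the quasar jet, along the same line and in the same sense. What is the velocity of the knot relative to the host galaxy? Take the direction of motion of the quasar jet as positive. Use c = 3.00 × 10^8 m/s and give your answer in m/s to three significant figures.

2.97 × 10^8 m/s

In units of c (dividing by 3.00 × 10^8 m/s): v = 0.630, u' = 0.950.
u = (u' + v)/(1 + u'v/c²):
u = (0.950 + 0.630) / (1 + 0.950·0.630) = 1.5800/1.5985 = 0.9884
(Galilean addition would give +1.580c, exceeding c.)
Converting back: u = 0.9884 × 3.00 × 10^8 m/s.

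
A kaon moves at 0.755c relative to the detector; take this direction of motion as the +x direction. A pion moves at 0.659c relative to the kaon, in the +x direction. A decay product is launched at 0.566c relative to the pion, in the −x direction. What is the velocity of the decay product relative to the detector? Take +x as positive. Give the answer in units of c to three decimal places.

Apply u = (u' + v)/(1 + u'v/c²) successively, working outward toward the detector.
Start: velocity of the kaon relative to the detector = 0.7550c.
Compose with the pion (u' = 0.659 in the kaon frame): u_1 = (0.659 + 0.755) / (1 + 0.659·0.755) = 1.4140/1.4975 = 0.9442.
Compose with the decay product (u' = -0.566 in the pion frame): u_2 = (-0.566 + 0.944) / (1 + (-0.566)·0.944) = 0.3782/0.4656 = 0.8124.

+0.812c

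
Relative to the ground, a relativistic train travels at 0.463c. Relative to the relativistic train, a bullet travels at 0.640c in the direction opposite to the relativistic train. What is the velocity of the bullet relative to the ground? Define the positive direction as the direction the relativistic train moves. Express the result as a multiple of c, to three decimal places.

-0.252c

With v = 0.463 and u' = -0.640 (in units of c),
u = (u' + v)/(1 + u'v/c²):
u = (-0.640 + 0.463) / (1 + (-0.640)·0.463) = -0.1770/0.7037 = -0.2515
(Galilean addition would give -0.177c.)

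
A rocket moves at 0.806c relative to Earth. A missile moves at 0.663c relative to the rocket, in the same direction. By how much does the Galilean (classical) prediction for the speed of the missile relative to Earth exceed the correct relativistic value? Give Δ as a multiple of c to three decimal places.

Δ = 0.512c

Galilean: u_cl = 0.663 + 0.806 = 1.4690.
Relativistic: u_rel = (0.663 + 0.806) / (1 + 0.663·0.806) = 1.4690/1.5344 = 0.9574.
Δ = 1.4690 − 0.9574 = 0.5116.
(The classical prediction exceeds c; the relativistic result does not.)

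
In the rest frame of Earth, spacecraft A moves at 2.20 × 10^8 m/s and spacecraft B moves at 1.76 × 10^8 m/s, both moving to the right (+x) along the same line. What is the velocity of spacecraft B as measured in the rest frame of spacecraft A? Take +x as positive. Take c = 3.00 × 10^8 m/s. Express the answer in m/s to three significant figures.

-7.72 × 10^7 m/s

β_A = 0.733, β_B = 0.587 (dividing each by c = 3.00 × 10^8 m/s).
Transform to A's frame with the inverse velocity-addition law: u' = (u − v)/(1 − uv/c²), taking u = β_B and v = β_A.
u' = (0.587 − 0.733) / (1 − (0.733)(0.587)) = -0.1467/0.5698 = -0.2574.
u' = -0.2574 × 3.00 × 10^8 m/s.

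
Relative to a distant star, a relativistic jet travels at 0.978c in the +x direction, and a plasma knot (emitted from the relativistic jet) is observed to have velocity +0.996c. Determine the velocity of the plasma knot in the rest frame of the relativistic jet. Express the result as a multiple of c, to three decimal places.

Invert the composition law: u' = (u − v)/(1 − uv/c²).
u' = (0.996 − 0.978) / (1 − (0.996)(0.978)) = 0.0180/0.0259 = 0.6947.

+0.695c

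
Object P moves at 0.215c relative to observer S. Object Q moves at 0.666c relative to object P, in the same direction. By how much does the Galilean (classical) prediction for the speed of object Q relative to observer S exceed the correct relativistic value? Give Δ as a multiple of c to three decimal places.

Δ = 0.110c

Galilean: u_cl = 0.666 + 0.215 = 0.8810.
Relativistic: u_rel = (0.666 + 0.215) / (1 + 0.666·0.215) = 0.8810/1.1432 = 0.7707.
Δ = 0.8810 − 0.7707 = 0.1103.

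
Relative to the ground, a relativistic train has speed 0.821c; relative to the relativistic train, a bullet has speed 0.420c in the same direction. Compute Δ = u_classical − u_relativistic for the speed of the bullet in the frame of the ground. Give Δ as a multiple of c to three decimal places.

Galilean: u_cl = 0.420 + 0.821 = 1.2410.
Relativistic: u_rel = (0.420 + 0.821) / (1 + 0.420·0.821) = 1.2410/1.3448 = 0.9228.
Δ = 1.2410 − 0.9228 = 0.3182.
(The classical prediction exceeds c; the relativistic result does not.)

Δ = 0.318c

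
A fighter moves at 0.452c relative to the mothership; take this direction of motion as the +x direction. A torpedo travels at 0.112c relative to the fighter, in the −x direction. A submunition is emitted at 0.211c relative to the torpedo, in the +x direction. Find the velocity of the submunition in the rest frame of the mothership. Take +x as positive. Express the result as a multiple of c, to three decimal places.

Apply u = (u' + v)/(1 + u'v/c²) successively, working outward toward the mothership.
Start: velocity of the fighter relative to the mothership = 0.4520c.
Compose with the torpedo (u' = -0.112 in the fighter frame): u_1 = (-0.112 + 0.452) / (1 + (-0.112)·0.452) = 0.3400/0.9494 = 0.3581.
Compose with the submunition (u' = 0.211 in the torpedo frame): u_2 = (0.211 + 0.358) / (1 + 0.211·0.358) = 0.5691/1.0756 = 0.5291.

+0.529c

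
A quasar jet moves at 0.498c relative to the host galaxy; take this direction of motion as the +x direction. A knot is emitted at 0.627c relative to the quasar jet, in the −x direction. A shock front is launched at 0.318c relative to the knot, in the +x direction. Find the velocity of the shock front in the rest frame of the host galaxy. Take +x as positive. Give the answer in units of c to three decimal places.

Apply u = (u' + v)/(1 + u'v/c²) successively, working outward toward the host galaxy.
Start: velocity of the quasar jet relative to the host galaxy = 0.4980c.
Compose with the knot (u' = -0.627 in the quasar jet frame): u_1 = (-0.627 + 0.498) / (1 + (-0.627)·0.498) = -0.1290/0.6878 = -0.1876.
Compose with the shock front (u' = 0.318 in the knot frame): u_2 = (0.318 + (-0.188)) / (1 + 0.318·(-0.188)) = 0.1304/0.9404 = 0.1387.

+0.139c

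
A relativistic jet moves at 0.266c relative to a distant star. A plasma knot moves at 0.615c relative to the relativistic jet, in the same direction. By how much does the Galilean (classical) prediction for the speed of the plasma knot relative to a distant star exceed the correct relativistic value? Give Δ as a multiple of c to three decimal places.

Galilean: u_cl = 0.615 + 0.266 = 0.8810.
Relativistic: u_rel = (0.615 + 0.266) / (1 + 0.615·0.266) = 0.8810/1.1636 = 0.7571.
Δ = 0.8810 − 0.7571 = 0.1239.

Δ = 0.124c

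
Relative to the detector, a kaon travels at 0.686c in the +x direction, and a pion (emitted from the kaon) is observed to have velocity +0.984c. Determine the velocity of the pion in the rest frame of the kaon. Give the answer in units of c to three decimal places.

Invert the composition law: u' = (u − v)/(1 − uv/c²).
u' = (0.984 − 0.686) / (1 − (0.984)(0.686)) = 0.2980/0.3250 = 0.9170.

+0.917c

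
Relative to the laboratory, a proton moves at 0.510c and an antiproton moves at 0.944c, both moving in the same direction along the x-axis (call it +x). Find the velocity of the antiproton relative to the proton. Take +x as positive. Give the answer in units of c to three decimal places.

β_A = 0.510, β_B = 0.944.
Transform to A's frame with the inverse velocity-addition law: u' = (u − v)/(1 − uv/c²), taking u = β_B and v = β_A.
u' = (0.944 − 0.510) / (1 − (0.510)(0.944)) = 0.4340/0.5186 = 0.8369.

+0.837c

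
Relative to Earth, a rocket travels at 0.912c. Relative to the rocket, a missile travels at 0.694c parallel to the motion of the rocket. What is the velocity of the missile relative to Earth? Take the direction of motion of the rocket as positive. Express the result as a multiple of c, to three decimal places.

With v = 0.912 and u' = 0.694 (in units of c),
u = (u' + v)/(1 + u'v/c²):
u = (0.694 + 0.912) / (1 + 0.694·0.912) = 1.6060/1.6329 = 0.9835

0.984c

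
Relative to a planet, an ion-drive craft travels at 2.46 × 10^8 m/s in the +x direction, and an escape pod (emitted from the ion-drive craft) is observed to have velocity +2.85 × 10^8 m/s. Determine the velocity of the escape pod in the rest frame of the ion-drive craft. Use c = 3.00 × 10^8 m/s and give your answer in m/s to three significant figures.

+1.76 × 10^8 m/s

v = 0.820c, u = 0.950c.
Invert the composition law: u' = (u − v)/(1 − uv/c²).
u' = (0.950 − 0.820) / (1 − (0.950)(0.820)) = 0.1300/0.2210 = 0.5882.
u' = 0.5882 × 3.00 × 10^8 m/s.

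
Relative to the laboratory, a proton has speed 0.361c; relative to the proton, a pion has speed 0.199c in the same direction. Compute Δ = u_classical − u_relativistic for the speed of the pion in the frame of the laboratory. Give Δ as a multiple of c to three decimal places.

Galilean: u_cl = 0.199 + 0.361 = 0.5600.
Relativistic: u_rel = (0.199 + 0.361) / (1 + 0.199·0.361) = 0.5600/1.0718 = 0.5225.
Δ = 0.5600 − 0.5225 = 0.0375.

Δ = 0.038c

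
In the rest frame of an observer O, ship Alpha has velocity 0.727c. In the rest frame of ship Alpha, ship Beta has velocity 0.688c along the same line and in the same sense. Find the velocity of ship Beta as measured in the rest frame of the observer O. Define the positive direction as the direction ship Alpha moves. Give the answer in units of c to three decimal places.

0.943c

With v = 0.727 and u' = 0.688 (in units of c),
u = (u' + v)/(1 + u'v/c²):
u = (0.688 + 0.727) / (1 + 0.688·0.727) = 1.4150/1.5002 = 0.9432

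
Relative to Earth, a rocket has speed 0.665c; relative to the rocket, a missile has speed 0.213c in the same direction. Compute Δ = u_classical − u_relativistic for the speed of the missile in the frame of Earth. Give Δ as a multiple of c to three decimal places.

Galilean: u_cl = 0.213 + 0.665 = 0.8780.
Relativistic: u_rel = (0.213 + 0.665) / (1 + 0.213·0.665) = 0.8780/1.1416 = 0.7691.
Δ = 0.8780 − 0.7691 = 0.1089.

Δ = 0.109c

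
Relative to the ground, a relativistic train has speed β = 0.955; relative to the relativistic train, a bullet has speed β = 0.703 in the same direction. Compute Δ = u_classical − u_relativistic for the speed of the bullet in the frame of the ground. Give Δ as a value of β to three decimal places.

Galilean: u_cl = 0.703 + 0.955 = 1.6580.
Relativistic: u_rel = (0.703 + 0.955) / (1 + 0.703·0.955) = 1.6580/1.6714 = 0.9920.
Δ = 1.6580 − 0.9920 = 0.6660.
(The classical prediction exceeds c; the relativistic result does not.)

Δ = 0.666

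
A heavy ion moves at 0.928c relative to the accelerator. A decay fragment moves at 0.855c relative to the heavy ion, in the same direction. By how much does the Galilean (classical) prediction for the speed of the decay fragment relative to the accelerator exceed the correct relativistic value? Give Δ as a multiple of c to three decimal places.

Δ = 0.789c

Galilean: u_cl = 0.855 + 0.928 = 1.7830.
Relativistic: u_rel = (0.855 + 0.928) / (1 + 0.855·0.928) = 1.7830/1.7934 = 0.9942.
Δ = 1.7830 − 0.9942 = 0.7888.
(The classical prediction exceeds c; the relativistic result does not.)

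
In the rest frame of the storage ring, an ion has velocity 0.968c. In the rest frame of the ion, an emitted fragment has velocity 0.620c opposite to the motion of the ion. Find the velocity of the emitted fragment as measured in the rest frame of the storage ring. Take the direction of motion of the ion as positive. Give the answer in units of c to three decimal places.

+0.870c

With v = 0.968 and u' = -0.620 (in units of c),
u = (u' + v)/(1 + u'v/c²):
u = (-0.620 + 0.968) / (1 + (-0.620)·0.968) = 0.3480/0.3998 = 0.8703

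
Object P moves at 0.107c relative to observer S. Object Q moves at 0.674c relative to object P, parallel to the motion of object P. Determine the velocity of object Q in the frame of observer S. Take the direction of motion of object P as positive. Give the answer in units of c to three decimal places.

0.728c

With v = 0.107 and u' = 0.674 (in units of c),
u = (u' + v)/(1 + u'v/c²):
u = (0.674 + 0.107) / (1 + 0.674·0.107) = 0.7810/1.0721 = 0.7285
(Galilean addition would give +0.781c.)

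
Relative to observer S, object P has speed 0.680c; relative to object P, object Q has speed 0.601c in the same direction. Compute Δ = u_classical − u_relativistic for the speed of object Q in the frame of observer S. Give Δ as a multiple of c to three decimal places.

Δ = 0.372c

Galilean: u_cl = 0.601 + 0.680 = 1.2810.
Relativistic: u_rel = (0.601 + 0.680) / (1 + 0.601·0.680) = 1.2810/1.4087 = 0.9094.
Δ = 1.2810 − 0.9094 = 0.3716.
(The classical prediction exceeds c; the relativistic result does not.)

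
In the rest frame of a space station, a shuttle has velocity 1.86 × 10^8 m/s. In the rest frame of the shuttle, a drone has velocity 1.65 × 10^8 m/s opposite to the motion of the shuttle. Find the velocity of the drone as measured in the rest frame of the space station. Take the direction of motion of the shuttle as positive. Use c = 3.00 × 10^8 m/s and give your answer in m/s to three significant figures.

In units of c (dividing by 3.00 × 10^8 m/s): v = 0.620, u' = -0.550.
u = (u' + v)/(1 + u'v/c²):
u = (-0.550 + 0.620) / (1 + (-0.550)·0.620) = 0.0700/0.6590 = 0.1062
Converting back: u = 0.1062 × 3.00 × 10^8 m/s.

+3.19 × 10^7 m/s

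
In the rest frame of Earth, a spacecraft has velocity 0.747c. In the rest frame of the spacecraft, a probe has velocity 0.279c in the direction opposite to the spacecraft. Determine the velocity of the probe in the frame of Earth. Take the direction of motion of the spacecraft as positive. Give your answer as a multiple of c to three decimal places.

With v = 0.747 and u' = -0.279 (in units of c),
u = (u' + v)/(1 + u'v/c²):
u = (-0.279 + 0.747) / (1 + (-0.279)·0.747) = 0.4680/0.7916 = 0.5912
(Galilean addition would give +0.468c.)

+0.591c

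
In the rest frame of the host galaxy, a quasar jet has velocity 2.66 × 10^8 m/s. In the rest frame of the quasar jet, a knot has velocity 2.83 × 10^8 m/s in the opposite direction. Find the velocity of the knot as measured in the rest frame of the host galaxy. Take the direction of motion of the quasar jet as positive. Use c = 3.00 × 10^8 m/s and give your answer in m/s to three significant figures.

-1.04 × 10^8 m/s

In units of c (dividing by 3.00 × 10^8 m/s): v = 0.887, u' = -0.943.
u = (u' + v)/(1 + u'v/c²):
u = (-0.943 + 0.887) / (1 + (-0.943)·0.887) = -0.0567/0.1636 = -0.3464
Converting back: u = -0.3464 × 3.00 × 10^8 m/s.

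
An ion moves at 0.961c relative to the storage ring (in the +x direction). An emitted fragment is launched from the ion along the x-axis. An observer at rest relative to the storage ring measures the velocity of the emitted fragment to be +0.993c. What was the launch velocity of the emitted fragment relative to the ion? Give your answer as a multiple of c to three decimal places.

+0.700c

Invert the composition law: u' = (u − v)/(1 − uv/c²).
u' = (0.993 − 0.961) / (1 − (0.993)(0.961)) = 0.0320/0.0457 = 0.6998.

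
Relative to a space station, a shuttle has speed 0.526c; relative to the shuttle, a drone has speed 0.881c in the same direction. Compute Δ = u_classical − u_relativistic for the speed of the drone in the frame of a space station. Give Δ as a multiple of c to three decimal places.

Galilean: u_cl = 0.881 + 0.526 = 1.4070.
Relativistic: u_rel = (0.881 + 0.526) / (1 + 0.881·0.526) = 1.4070/1.4634 = 0.9615.
Δ = 1.4070 − 0.9615 = 0.4455.
(The classical prediction exceeds c; the relativistic result does not.)

Δ = 0.446c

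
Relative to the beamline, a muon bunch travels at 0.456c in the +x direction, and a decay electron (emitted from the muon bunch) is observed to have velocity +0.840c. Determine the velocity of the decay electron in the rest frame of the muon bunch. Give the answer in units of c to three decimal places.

+0.622c

Invert the composition law: u' = (u − v)/(1 − uv/c²).
u' = (0.840 − 0.456) / (1 − (0.840)(0.456)) = 0.3840/0.6170 = 0.6224.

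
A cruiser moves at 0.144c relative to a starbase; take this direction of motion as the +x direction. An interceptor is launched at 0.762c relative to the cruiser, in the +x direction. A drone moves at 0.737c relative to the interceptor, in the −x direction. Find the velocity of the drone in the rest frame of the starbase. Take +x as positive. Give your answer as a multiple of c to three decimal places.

+0.199c

Apply u = (u' + v)/(1 + u'v/c²) successively, working outward toward the starbase.
Start: velocity of the cruiser relative to the starbase = 0.1440c.
Compose with the interceptor (u' = 0.762 in the cruiser frame): u_1 = (0.762 + 0.144) / (1 + 0.762·0.144) = 0.9060/1.1097 = 0.8164.
Compose with the drone (u' = -0.737 in the interceptor frame): u_2 = (-0.737 + 0.816) / (1 + (-0.737)·0.816) = 0.0794/0.3983 = 0.1994.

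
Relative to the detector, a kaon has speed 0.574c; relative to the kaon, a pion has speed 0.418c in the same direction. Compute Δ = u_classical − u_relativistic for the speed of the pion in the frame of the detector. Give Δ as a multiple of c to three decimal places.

Δ = 0.192c

Galilean: u_cl = 0.418 + 0.574 = 0.9920.
Relativistic: u_rel = (0.418 + 0.574) / (1 + 0.418·0.574) = 0.9920/1.2399 = 0.8000.
Δ = 0.9920 − 0.8000 = 0.1920.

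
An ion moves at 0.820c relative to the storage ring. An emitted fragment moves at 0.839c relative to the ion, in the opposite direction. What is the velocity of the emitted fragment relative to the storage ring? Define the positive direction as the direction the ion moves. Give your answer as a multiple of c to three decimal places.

With v = 0.820 and u' = -0.839 (in units of c),
u = (u' + v)/(1 + u'v/c²):
u = (-0.839 + 0.820) / (1 + (-0.839)·0.820) = -0.0190/0.3120 = -0.0609

-0.061c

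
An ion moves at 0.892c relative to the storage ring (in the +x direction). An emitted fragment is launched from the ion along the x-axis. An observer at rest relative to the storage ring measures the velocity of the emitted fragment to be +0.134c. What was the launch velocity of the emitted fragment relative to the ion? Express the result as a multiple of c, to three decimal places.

-0.861c

Invert the composition law: u' = (u − v)/(1 − uv/c²).
u' = (0.134 − 0.892) / (1 − (0.134)(0.892)) = -0.7580/0.8805 = -0.8609.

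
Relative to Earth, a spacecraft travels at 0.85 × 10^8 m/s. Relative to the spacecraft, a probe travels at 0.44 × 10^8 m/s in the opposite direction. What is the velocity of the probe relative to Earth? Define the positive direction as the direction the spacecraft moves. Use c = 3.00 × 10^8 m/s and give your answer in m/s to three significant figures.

In units of c (dividing by 3.00 × 10^8 m/s): v = 0.283, u' = -0.147.
u = (u' + v)/(1 + u'v/c²):
u = (-0.147 + 0.283) / (1 + (-0.147)·0.283) = 0.1367/0.9584 = 0.1426
(Galilean addition would give +0.137c.)
Converting back: u = 0.1426 × 3.00 × 10^8 m/s.

+4.28 × 10^7 m/s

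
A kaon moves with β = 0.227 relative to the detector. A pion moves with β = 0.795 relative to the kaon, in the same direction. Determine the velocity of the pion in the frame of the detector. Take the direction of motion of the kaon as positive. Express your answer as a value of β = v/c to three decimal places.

β = 0.866

With v = 0.227 and u' = 0.795 (in units of c),
u = (u' + v)/(1 + u'v/c²):
u = (0.795 + 0.227) / (1 + 0.795·0.227) = 1.0220/1.1805 = 0.8658
(Galilean addition would give +1.022c, exceeding c.)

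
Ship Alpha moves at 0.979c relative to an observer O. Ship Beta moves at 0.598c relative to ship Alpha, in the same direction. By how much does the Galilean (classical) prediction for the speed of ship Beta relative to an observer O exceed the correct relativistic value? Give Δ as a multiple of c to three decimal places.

Galilean: u_cl = 0.598 + 0.979 = 1.5770.
Relativistic: u_rel = (0.598 + 0.979) / (1 + 0.598·0.979) = 1.5770/1.5854 = 0.9947.
Δ = 1.5770 − 0.9947 = 0.5823.
(The classical prediction exceeds c; the relativistic result does not.)

Δ = 0.582c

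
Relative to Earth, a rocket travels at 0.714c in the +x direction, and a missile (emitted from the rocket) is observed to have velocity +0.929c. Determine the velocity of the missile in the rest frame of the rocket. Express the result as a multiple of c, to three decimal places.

+0.639c

Invert the composition law: u' = (u − v)/(1 − uv/c²).
u' = (0.929 − 0.714) / (1 − (0.929)(0.714)) = 0.2150/0.3367 = 0.6386.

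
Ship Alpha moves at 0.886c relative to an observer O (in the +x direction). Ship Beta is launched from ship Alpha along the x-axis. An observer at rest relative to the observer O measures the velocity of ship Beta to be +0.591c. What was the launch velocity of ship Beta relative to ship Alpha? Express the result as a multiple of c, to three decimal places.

Invert the composition law: u' = (u − v)/(1 − uv/c²).
u' = (0.591 − 0.886) / (1 − (0.591)(0.886)) = -0.2950/0.4764 = -0.6193.

-0.619c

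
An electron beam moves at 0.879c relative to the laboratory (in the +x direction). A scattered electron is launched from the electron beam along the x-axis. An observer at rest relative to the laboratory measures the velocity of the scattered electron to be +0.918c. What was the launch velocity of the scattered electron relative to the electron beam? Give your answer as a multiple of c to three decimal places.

Invert the composition law: u' = (u − v)/(1 − uv/c²).
u' = (0.918 − 0.879) / (1 − (0.918)(0.879)) = 0.0390/0.1931 = 0.2020.

+0.202c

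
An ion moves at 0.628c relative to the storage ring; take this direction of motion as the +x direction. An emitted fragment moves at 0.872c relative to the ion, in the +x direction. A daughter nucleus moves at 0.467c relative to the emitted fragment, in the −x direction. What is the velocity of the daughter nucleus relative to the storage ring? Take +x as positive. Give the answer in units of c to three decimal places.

+0.918c

Apply u = (u' + v)/(1 + u'v/c²) successively, working outward toward the storage ring.
Start: velocity of the ion relative to the storage ring = 0.6280c.
Compose with the emitted fragment (u' = 0.872 in the ion frame): u_1 = (0.872 + 0.628) / (1 + 0.872·0.628) = 1.5000/1.5476 = 0.9692.
Compose with the daughter nucleus (u' = -0.467 in the emitted fragment frame): u_2 = (-0.467 + 0.969) / (1 + (-0.467)·0.969) = 0.5022/0.5474 = 0.9175.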